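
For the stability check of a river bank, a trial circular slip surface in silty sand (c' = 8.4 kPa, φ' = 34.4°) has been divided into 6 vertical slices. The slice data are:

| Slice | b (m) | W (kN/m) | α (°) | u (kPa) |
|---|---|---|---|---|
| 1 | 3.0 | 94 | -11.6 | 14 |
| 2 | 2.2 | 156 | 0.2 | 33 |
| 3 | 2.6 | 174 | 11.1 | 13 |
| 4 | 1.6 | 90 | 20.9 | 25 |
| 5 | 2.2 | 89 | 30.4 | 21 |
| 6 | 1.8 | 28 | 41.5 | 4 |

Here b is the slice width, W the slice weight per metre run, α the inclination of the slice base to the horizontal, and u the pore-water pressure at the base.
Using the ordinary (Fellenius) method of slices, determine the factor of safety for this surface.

Ordinary method of slices: FS = Σ[c'·Δl_i + (W_i cosα_i − u_i·Δl_i)·tanφ'] / Σ W_i sinα_i, with Δl_i = b_i / cosα_i.
Slice 1: Δl = 3.0/cos(-11.6°) = 3.063 m; N'_1 = 94·cos(-11.6°) − 14·3.063 = 49.2; c'Δl = 25.73; W sinα = -18.9
Slice 2: Δl = 2.2/cos0.2° = 2.200 m; N'_2 = 156·cos0.2° − 33·2.200 = 83.4; c'Δl = 18.48; W sinα = 0.5
Slice 3: Δl = 2.6/cos11.1° = 2.650 m; N'_3 = 174·cos11.1° − 13·2.650 = 136.3; c'Δl = 22.26; W sinα = 33.5
Slice 4: Δl = 1.6/cos20.9° = 1.713 m; N'_4 = 90·cos20.9° − 25·1.713 = 41.3; c'Δl = 14.39; W sinα = 32.1
Slice 5: Δl = 2.2/cos30.4° = 2.551 m; N'_5 = 89·cos30.4° − 21·2.551 = 23.2; c'Δl = 21.43; W sinα = 45.0
Slice 6: Δl = 1.8/cos41.5° = 2.403 m; N'_6 = 28·cos41.5° − 4·2.403 = 11.4; c'Δl = 20.19; W sinα = 18.6
Σc'Δl = 122.5 kN/m; ΣN' = 344.7 kN/m; ΣW sinα = 110.8 kN/m
Resisting = 122.5 + 344.7·tan34.4° = 122.5 + 236.0 = 358.5 kN/m
FS = 358.5 / 110.8 = 3.234

FS = 3.23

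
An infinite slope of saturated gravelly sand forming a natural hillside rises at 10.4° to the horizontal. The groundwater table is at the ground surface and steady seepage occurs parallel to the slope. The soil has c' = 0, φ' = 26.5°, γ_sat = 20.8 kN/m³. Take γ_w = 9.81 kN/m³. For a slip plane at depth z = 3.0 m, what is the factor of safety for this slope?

FS = 1.44

With seepage parallel to the slope and the water table at the surface, the effective normal stress on the slip plane uses the buoyant unit weight γ' = γ_sat − γ_w while the driving shear stress uses γ_sat:
FS = [c' + γ' z cos²β tanφ'] / [γ_sat z sinβ cosβ]
(For c' = 0 this reduces to FS = (γ'/γ_sat)·tanφ'/tanβ.)
γ' = 20.8 − 9.81 = 10.99 kN/m³
Numerator = 0.0 + 10.99·3.0·cos²10.4°·tan26.5° = 0.0 + 10.99·3.0·0.9674·0.4986 = 15.903 kPa
Denominator = 20.8·3.0·sin10.4°·cos10.4° = 20.8·3.0·0.1805·0.9836 = 11.079 kPa
FS = 15.903 / 11.079 = 1.435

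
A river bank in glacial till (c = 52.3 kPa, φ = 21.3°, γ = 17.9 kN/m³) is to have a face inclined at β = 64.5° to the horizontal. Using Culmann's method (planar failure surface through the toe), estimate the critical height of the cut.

H_c = 36.26 m

Culmann's analysis gives the critical failure plane at α_cr = (β + φ)/2 = (64.5 + 21.3)/2 = 42.9°, and the critical height
H_c = (4c/γ) · sinβ cosφ / [1 − cos(β − φ)]
    = (4·52.3/17.9) · sin64.5°·cos21.3° / [1 − cos(43.2°)]
    = 11.687 · 0.9026·0.9317 / [1 − 0.7290]
    = 11.687 · 0.8409 / 0.2710
    = 36.26 m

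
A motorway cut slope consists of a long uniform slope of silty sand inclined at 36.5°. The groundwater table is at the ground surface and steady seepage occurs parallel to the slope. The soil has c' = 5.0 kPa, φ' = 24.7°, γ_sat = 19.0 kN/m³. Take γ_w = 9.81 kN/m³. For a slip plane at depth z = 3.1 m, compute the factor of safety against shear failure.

With seepage parallel to the slope and the water table at the surface, the effective normal stress on the slip plane uses the buoyant unit weight γ' = γ_sat − γ_w while the driving shear stress uses γ_sat:
FS = [c' + γ' z cos²β tanφ'] / [γ_sat z sinβ cosβ]
γ' = 19.0 − 9.81 = 9.19 kN/m³
Numerator = 5.0 + 9.19·3.1·cos²36.5°·tan24.7° = 5.0 + 9.19·3.1·0.6462·0.4599 = 13.467 kPa
Denominator = 19.0·3.1·sin36.5°·cos36.5° = 19.0·3.1·0.5948·0.8039 = 28.163 kPa
FS = 13.467 / 28.163 = 0.478

FS = 0.48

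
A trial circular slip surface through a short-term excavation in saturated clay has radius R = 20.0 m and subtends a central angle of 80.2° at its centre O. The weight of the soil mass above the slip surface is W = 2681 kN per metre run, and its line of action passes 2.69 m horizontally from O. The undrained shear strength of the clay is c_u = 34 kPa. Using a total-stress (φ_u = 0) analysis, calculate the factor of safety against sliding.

Taking moments about the centre O, the resisting moment is provided by the undrained shear strength acting along the arc:
Arc length L_a = R·θ = 20.0·(80.2°·π/180) = 20.0·1.3998 = 28.00 m
M_R = c_u·L_a·R = 34·28.00·20.0 = 19036.7 kN·m/m
M_D = W·d = 2681·2.69 = 7211.9 kN·m/m
FS = M_R / M_D = 19036.7 / 7211.9 = 2.640

FS = 2.64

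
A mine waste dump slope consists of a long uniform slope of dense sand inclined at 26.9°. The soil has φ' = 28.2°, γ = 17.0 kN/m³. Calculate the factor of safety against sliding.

FS = 1.06

For a dry cohesionless infinite slope the factor of safety is FS = tanφ' / tanβ.
FS = tan28.2° / tan26.9° = 0.5362 / 0.5073 = 1.057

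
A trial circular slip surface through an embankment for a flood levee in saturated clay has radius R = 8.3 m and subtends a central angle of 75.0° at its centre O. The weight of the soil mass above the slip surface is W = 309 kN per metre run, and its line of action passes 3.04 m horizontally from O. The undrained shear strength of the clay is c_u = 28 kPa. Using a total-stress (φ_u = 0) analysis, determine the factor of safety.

FS = 2.69

Taking moments about the centre O, the resisting moment is provided by the undrained shear strength acting along the arc:
Arc length L_a = R·θ = 8.3·(75.0°·π/180) = 8.3·1.3090 = 10.86 m
M_R = c_u·L_a·R = 28·10.86·8.3 = 2525.0 kN·m/m
M_D = W·d = 309·3.04 = 939.4 kN·m/m
FS = M_R / M_D = 2525.0 / 939.4 = 2.688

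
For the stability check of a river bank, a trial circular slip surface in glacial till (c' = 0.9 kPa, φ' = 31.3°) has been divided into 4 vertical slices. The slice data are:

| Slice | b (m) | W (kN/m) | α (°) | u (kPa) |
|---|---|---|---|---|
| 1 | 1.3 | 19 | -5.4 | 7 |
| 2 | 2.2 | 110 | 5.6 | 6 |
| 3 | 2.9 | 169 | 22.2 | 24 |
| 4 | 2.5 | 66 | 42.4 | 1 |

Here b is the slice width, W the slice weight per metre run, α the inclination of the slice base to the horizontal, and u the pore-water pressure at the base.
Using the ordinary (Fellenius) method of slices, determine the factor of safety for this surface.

FS = 1.28

Ordinary method of slices: FS = Σ[c'·Δl_i + (W_i cosα_i − u_i·Δl_i)·tanφ'] / Σ W_i sinα_i, with Δl_i = b_i / cosα_i.
Slice 1: Δl = 1.3/cos(-5.4°) = 1.306 m; N'_1 = 19·cos(-5.4°) − 7·1.306 = 9.8; c'Δl = 1.18; W sinα = -1.8
Slice 2: Δl = 2.2/cos5.6° = 2.211 m; N'_2 = 110·cos5.6° − 6·2.211 = 96.2; c'Δl = 1.99; W sinα = 10.7
Slice 3: Δl = 2.9/cos22.2° = 3.132 m; N'_3 = 169·cos22.2° − 24·3.132 = 81.3; c'Δl = 2.82; W sinα = 63.9
Slice 4: Δl = 2.5/cos42.4° = 3.385 m; N'_4 = 66·cos42.4° − 1·3.385 = 45.4; c'Δl = 3.05; W sinα = 44.5
Σc'Δl = 9.0 kN/m; ΣN' = 232.6 kN/m; ΣW sinα = 117.3 kN/m
Resisting = 9.0 + 232.6·tan31.3° = 9.0 + 141.4 = 150.5 kN/m
FS = 150.5 / 117.3 = 1.283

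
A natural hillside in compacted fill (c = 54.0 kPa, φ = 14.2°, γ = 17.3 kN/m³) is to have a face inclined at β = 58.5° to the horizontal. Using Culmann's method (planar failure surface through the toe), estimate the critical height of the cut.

Culmann's analysis gives the critical failure plane at α_cr = (β + φ)/2 = (58.5 + 14.2)/2 = 36.4°, and the critical height
H_c = (4c/γ) · sinβ cosφ / [1 − cos(β − φ)]
    = (4·54.0/17.3) · sin58.5°·cos14.2° / [1 − cos(44.3°)]
    = 12.486 · 0.8526·0.9694 / [1 − 0.7157]
    = 12.486 · 0.8266 / 0.2843
    = 36.30 m

H_c = 36.30 m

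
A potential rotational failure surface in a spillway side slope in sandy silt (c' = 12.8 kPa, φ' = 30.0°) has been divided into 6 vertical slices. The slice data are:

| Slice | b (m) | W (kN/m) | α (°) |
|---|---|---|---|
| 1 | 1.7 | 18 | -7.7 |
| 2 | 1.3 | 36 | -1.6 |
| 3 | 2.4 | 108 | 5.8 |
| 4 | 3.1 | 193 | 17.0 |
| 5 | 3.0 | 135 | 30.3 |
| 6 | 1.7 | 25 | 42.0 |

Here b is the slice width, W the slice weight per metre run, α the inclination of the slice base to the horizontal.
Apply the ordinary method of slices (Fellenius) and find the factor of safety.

FS = 3.11

Ordinary method of slices: FS = Σ[c'·Δl_i + (W_i cosα_i)·tanφ'] / Σ W_i sinα_i, with Δl_i = b_i / cosα_i.
Slice 1: Δl = 1.7/cos(-7.7°) = 1.715 m; N'_1 = 18·cos(-7.7°) = 17.8; c'Δl = 21.96; W sinα = -2.4
Slice 2: Δl = 1.3/cos(-1.6°) = 1.301 m; N'_2 = 36·cos(-1.6°) = 36.0; c'Δl = 16.65; W sinα = -1.0
Slice 3: Δl = 2.4/cos5.8° = 2.412 m; N'_3 = 108·cos5.8° = 107.4; c'Δl = 30.88; W sinα = 10.9
Slice 4: Δl = 3.1/cos17.0° = 3.242 m; N'_4 = 193·cos17.0° = 184.6; c'Δl = 41.49; W sinα = 56.4
Slice 5: Δl = 3.0/cos30.3° = 3.475 m; N'_5 = 135·cos30.3° = 116.6; c'Δl = 44.48; W sinα = 68.1
Slice 6: Δl = 1.7/cos42.0° = 2.288 m; N'_6 = 25·cos42.0° = 18.6; c'Δl = 29.28; W sinα = 16.7
Σc'Δl = 184.7 kN/m; ΣN' = 481.0 kN/m; ΣW sinα = 148.8 kN/m
Resisting = 184.7 + 481.0·tan30.0° = 184.7 + 277.7 = 462.4 kN/m
FS = 462.4 / 148.8 = 3.108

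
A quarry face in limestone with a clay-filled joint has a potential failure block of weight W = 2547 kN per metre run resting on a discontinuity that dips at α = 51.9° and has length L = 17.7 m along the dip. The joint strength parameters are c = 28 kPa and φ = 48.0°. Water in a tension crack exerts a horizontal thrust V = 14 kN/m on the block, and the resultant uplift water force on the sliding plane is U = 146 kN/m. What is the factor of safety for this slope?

FS = 1.03

Resolving the block weight along and normal to the plane and applying the Mohr–Coulomb strength on the joint:
N' = W cosα − U − V sinα = 2547·cos51.9° − 146 − 14·sin51.9° = 1414.6 kN/m
Driving force T = W sinα + V cosα = 2547·sin51.9° + 14·cos51.9° = 2013.0 kN/m
Resisting force R = c·L + N'·tanφ = 28·17.7 + 1414.6·tan48.0° = 495.6 + 1571.0 = 2066.6 kN/m
FS = R / T = 2066.6 / 2013.0 = 1.027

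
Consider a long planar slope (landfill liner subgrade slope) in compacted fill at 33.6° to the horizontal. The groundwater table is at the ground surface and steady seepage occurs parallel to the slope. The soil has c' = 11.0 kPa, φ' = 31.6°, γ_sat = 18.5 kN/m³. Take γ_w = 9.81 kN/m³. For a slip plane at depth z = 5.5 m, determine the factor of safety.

FS = 0.67

With seepage parallel to the slope and the water table at the surface, the effective normal stress on the slip plane uses the buoyant unit weight γ' = γ_sat − γ_w while the driving shear stress uses γ_sat:
FS = [c' + γ' z cos²β tanφ'] / [γ_sat z sinβ cosβ]
γ' = 18.5 − 9.81 = 8.69 kN/m³
Numerator = 11.0 + 8.69·5.5·cos²33.6°·tan31.6° = 11.0 + 8.69·5.5·0.6938·0.6152 = 31.399 kPa
Denominator = 18.5·5.5·sin33.6°·cos33.6° = 18.5·5.5·0.5534·0.8329 = 46.900 kPa
FS = 31.399 / 46.900 = 0.669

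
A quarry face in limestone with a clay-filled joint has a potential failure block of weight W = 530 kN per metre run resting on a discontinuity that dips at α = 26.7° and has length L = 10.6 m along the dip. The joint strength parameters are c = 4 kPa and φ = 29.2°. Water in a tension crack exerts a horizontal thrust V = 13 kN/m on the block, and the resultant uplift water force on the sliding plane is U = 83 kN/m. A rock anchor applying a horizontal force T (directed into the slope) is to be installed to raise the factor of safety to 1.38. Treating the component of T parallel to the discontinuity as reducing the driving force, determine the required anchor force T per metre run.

T = 59 kN/m

Resolving forces along and normal to the sliding plane, with the horizontal anchor force T adding T·sinα to the effective normal force and T·cosα acting up the plane against the driving force:
FS = [cL + (W cosα − U − V sinα + T sinα) tanφ] / [W sinα + V cosα − T cosα]
Without the anchor: N' = 384.6 kN/m, driving T_d = 249.8 kN/m, resisting R = 4·10.6 + 384.6·tan29.2° = 257.4 kN/m, FS = 1.03.
Setting FS = 1.38 and solving for T:
1.38·(249.8 − T cos26.7°) = 257.4 + T sin26.7°·tan29.2°
T·(sin26.7°·tan29.2° + 1.38·cos26.7°) = 1.38·249.8 − 257.4
T·(0.4493·0.5589 + 1.38·0.8934) = 344.7 − 257.4 = 87.3
T·1.4840 = 87.3
T = 58.8 kN/m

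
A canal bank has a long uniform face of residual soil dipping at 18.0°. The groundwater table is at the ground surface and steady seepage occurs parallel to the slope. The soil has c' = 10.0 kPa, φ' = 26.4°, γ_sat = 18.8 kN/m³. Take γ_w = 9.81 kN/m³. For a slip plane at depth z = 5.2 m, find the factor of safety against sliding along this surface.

With seepage parallel to the slope and the water table at the surface, the effective normal stress on the slip plane uses the buoyant unit weight γ' = γ_sat − γ_w while the driving shear stress uses γ_sat:
FS = [c' + γ' z cos²β tanφ'] / [γ_sat z sinβ cosβ]
γ' = 18.8 − 9.81 = 8.99 kN/m³
Numerator = 10.0 + 8.99·5.2·cos²18.0°·tan26.4° = 10.0 + 8.99·5.2·0.9045·0.4964 = 30.990 kPa
Denominator = 18.8·5.2·sin18.0°·cos18.0° = 18.8·5.2·0.3090·0.9511 = 28.731 kPa
FS = 30.990 / 28.731 = 1.079

FS = 1.08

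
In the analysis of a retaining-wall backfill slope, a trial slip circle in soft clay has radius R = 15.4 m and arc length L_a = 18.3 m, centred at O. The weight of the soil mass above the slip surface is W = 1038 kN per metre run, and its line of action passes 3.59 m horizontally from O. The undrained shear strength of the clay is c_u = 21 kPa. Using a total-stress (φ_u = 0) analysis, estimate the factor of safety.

FS = 1.59

Taking moments about the centre O, the resisting moment is provided by the undrained shear strength acting along the arc:
M_R = c_u·L_a·R = 21·18.30·15.4 = 5918.2 kN·m/m
M_D = W·d = 1038·3.59 = 3726.4 kN·m/m
FS = M_R / M_D = 5918.2 / 3726.4 = 1.588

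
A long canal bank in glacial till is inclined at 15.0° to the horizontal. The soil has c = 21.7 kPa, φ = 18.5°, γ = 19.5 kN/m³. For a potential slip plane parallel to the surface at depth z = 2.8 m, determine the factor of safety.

For an infinite slope with a slip plane parallel to the surface (no pore pressure): FS = [c + γz cos²β tanφ] / [γz sinβ cosβ].
γz = 19.5·2.8 = 54.60 kN/m²
Numerator = 21.7 + 54.60·cos²15.0°·tan18.5° = 21.7 + 54.60·0.9330·0.3346 = 38.745 kPa
Denominator = 54.60·sin15.0°·cos15.0° = 54.60·0.2588·0.9659 = 13.650 kPa
FS = 38.745 / 13.650 = 2.838

FS = 2.84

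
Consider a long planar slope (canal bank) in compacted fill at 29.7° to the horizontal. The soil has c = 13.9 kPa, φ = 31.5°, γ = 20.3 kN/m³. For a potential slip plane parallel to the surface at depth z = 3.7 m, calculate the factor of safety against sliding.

FS = 1.50

For an infinite slope with a slip plane parallel to the surface (no pore pressure): FS = [c + γz cos²β tanφ] / [γz sinβ cosβ].
γz = 20.3·3.7 = 75.11 kN/m²
Numerator = 13.9 + 75.11·cos²29.7°·tan31.5° = 13.9 + 75.11·0.7545·0.6128 = 48.629 kPa
Denominator = 75.11·sin29.7°·cos29.7° = 75.11·0.4955·0.8686 = 32.325 kPa
FS = 48.629 / 32.325 = 1.504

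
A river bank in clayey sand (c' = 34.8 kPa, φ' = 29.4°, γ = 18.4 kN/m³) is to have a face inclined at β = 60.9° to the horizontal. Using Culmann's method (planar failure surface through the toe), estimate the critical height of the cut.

Culmann's analysis gives the critical failure plane at α_cr = (β + φ')/2 = (60.9 + 29.4)/2 = 45.1°, and the critical height
H_c = (4c'/γ) · sinβ cosφ' / [1 − cos(β − φ')]
    = (4·34.8/18.4) · sin60.9°·cos29.4° / [1 − cos(31.5°)]
    = 7.565 · 0.8738·0.8712 / [1 − 0.8526]
    = 7.565 · 0.7612 / 0.1474
    = 39.08 m

H_c = 39.08 m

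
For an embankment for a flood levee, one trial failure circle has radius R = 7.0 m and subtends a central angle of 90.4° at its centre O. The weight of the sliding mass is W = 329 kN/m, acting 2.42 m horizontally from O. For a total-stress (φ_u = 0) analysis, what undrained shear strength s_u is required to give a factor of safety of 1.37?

s_u = 14.1 kPa

FS = s_u·L_a·R / (W·d), so s_u = FS·W·d / (L_a·R).
Arc length L_a = R·θ = 7.0·(90.4°·π/180) = 7.0·1.5778 = 11.04 m
s_u = 1.37·329·2.42 / (11.04·7.0) = 1090.8 / 77.31 = 14.11 kPa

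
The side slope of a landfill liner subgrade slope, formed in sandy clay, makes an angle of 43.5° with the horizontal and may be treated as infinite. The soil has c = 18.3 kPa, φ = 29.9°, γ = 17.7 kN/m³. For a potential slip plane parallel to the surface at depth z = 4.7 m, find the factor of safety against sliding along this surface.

For an infinite slope with a slip plane parallel to the surface (no pore pressure): FS = [c + γz cos²β tanφ] / [γz sinβ cosβ].
γz = 17.7·4.7 = 83.19 kN/m²
Numerator = 18.3 + 83.19·cos²43.5°·tan29.9° = 18.3 + 83.19·0.5262·0.5750 = 43.470 kPa
Denominator = 83.19·sin43.5°·cos43.5° = 83.19·0.6884·0.7254 = 41.538 kPa
FS = 43.470 / 41.538 = 1.047

FS = 1.05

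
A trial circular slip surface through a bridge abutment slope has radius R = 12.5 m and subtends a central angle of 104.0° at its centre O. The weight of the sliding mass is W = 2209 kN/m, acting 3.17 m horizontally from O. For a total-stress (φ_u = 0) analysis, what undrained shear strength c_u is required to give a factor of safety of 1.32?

c_u = 32.6 kPa

FS = c_u·L_a·R / (W·d), so c_u = FS·W·d / (L_a·R).
Arc length L_a = R·θ = 12.5·(104.0°·π/180) = 12.5·1.8151 = 22.69 m
c_u = 1.32·2209·3.17 / (22.69·12.5) = 9243.3 / 283.62 = 32.59 kPa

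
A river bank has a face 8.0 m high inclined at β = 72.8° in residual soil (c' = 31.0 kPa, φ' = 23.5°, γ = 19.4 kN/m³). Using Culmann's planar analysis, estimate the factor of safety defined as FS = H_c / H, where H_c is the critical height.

H_c = (4c'/γ) · sinβ cosφ' / [1 − cos(β − φ')]
    = (4·31.0/19.4) · sin72.8°·cos23.5° / [1 − cos49.3°]
    = 6.392 · 0.8760 / 0.3479 = 16.10 m
FS = H_c / H = 16.10 / 8.0 = 2.012

FS = 2.01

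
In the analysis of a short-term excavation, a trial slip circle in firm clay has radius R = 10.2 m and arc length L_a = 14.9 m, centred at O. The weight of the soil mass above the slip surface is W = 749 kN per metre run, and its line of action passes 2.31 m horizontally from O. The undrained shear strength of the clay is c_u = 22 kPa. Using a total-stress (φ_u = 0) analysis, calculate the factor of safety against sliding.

FS = 1.93

Taking moments about the centre O, the resisting moment is provided by the undrained shear strength acting along the arc:
M_R = c_u·L_a·R = 22·14.90·10.2 = 3343.6 kN·m/m
M_D = W·d = 749·2.31 = 1730.2 kN·m/m
FS = M_R / M_D = 3343.6 / 1730.2 = 1.932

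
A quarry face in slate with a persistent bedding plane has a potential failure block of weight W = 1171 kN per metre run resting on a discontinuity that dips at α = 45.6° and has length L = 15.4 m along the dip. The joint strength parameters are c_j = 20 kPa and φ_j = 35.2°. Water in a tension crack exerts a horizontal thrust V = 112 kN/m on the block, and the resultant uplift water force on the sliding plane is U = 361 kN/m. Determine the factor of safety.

Resolving the block weight along and normal to the plane and applying the Mohr–Coulomb strength on the joint:
N' = W cosα − U − V sinα = 1171·cos45.6° − 361 − 112·sin45.6° = 378.3 kN/m
Driving force T = W sinα + V cosα = 1171·sin45.6° + 112·cos45.6° = 915.0 kN/m
Resisting force R = c_j·L + N'·tanφ_j = 20·15.4 + 378.3·tan35.2° = 308.0 + 266.9 = 574.9 kN/m
FS = R / T = 574.9 / 915.0 = 0.628

FS = 0.63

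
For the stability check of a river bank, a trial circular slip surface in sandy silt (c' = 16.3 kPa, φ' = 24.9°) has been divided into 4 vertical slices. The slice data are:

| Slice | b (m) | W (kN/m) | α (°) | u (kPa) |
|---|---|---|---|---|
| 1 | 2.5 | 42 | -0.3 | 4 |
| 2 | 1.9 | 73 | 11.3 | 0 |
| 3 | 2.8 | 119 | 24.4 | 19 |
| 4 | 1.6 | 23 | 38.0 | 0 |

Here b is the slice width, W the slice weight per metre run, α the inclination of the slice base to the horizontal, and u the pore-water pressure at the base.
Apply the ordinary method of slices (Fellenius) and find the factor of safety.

FS = 3.04

Ordinary method of slices: FS = Σ[c'·Δl_i + (W_i cosα_i − u_i·Δl_i)·tanφ'] / Σ W_i sinα_i, with Δl_i = b_i / cosα_i.
Slice 1: Δl = 2.5/cos(-0.3°) = 2.500 m; N'_1 = 42·cos(-0.3°) − 4·2.500 = 32.0; c'Δl = 40.75; W sinα = -0.2
Slice 2: Δl = 1.9/cos11.3° = 1.938 m; N'_2 = 73·cos11.3° − 0·1.938 = 71.6; c'Δl = 31.58; W sinα = 14.3
Slice 3: Δl = 2.8/cos24.4° = 3.075 m; N'_3 = 119·cos24.4° − 19·3.075 = 50.0; c'Δl = 50.12; W sinα = 49.2
Slice 4: Δl = 1.6/cos38.0° = 2.030 m; N'_4 = 23·cos38.0° − 0·2.030 = 18.1; c'Δl = 33.10; W sinα = 14.2
Σc'Δl = 155.5 kN/m; ΣN' = 171.7 kN/m; ΣW sinα = 77.4 kN/m
Resisting = 155.5 + 171.7·tan24.9° = 155.5 + 79.7 = 235.2 kN/m
FS = 235.2 / 77.4 = 3.039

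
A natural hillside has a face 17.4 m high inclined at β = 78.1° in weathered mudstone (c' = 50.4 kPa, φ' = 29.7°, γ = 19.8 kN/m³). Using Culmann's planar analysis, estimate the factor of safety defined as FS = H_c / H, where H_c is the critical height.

H_c = (4c'/γ) · sinβ cosφ' / [1 − cos(β − φ')]
    = (4·50.4/19.8) · sin78.1°·cos29.7° / [1 − cos48.4°]
    = 10.182 · 0.8500 / 0.3361 = 25.75 m
FS = H_c / H = 25.75 / 17.4 = 1.480

FS = 1.48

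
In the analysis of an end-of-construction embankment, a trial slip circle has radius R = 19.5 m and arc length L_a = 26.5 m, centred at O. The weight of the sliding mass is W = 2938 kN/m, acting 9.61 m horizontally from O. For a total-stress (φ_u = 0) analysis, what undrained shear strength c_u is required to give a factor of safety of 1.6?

c_u = 87.4 kPa

FS = c_u·L_a·R / (W·d), so c_u = FS·W·d / (L_a·R).
c_u = 1.6·2938·9.61 / (26.50·19.5) = 45174.7 / 516.75 = 87.42 kPa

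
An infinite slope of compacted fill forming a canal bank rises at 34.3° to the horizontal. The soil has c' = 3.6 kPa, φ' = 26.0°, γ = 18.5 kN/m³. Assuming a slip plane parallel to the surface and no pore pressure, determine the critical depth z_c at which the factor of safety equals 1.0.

z_c = 1.47 m

Setting FS = 1.00 in FS = [c' + γz cos²β tanφ'] / [γz sinβ cosβ] and solving for z:
z = c' / [γ cosβ (FS·sinβ − cosβ·tanφ')]
  = 3.6 / [18.5·cos34.3°·(1.00·sin34.3° − cos34.3°·tan26.0°)]
  = 3.6 / [18.5·0.8261·(1.00·0.5635 − 0.8261·0.4877)]
  = 3.6 / 2.4546 = 1.467 m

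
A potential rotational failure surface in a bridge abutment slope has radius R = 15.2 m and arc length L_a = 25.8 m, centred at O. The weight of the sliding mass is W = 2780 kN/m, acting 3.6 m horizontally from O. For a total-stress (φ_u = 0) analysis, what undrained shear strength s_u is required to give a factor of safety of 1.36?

s_u = 34.7 kPa

FS = s_u·L_a·R / (W·d), so s_u = FS·W·d / (L_a·R).
s_u = 1.36·2780·3.6 / (25.80·15.2) = 13610.9 / 392.16 = 34.71 kPa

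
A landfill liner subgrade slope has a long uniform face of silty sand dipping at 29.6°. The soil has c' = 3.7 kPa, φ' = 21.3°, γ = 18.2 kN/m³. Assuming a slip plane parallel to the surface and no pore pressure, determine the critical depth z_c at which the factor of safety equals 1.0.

Setting FS = 1.00 in FS = [c' + γz cos²β tanφ'] / [γz sinβ cosβ] and solving for z:
z = c' / [γ cosβ (FS·sinβ − cosβ·tanφ')]
  = 3.7 / [18.2·cos29.6°·(1.00·sin29.6° − cos29.6°·tan21.3°)]
  = 3.7 / [18.2·0.8695·(1.00·0.4939 − 0.8695·0.3899)]
  = 3.7 / 2.4519 = 1.509 m

z_c = 1.51 m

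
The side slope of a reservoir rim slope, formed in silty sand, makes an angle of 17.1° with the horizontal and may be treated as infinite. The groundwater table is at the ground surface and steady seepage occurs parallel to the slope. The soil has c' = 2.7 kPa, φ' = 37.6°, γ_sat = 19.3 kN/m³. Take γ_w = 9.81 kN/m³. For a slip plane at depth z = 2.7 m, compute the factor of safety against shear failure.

FS = 1.42

With seepage parallel to the slope and the water table at the surface, the effective normal stress on the slip plane uses the buoyant unit weight γ' = γ_sat − γ_w while the driving shear stress uses γ_sat:
FS = [c' + γ' z cos²β tanφ'] / [γ_sat z sinβ cosβ]
γ' = 19.3 − 9.81 = 9.49 kN/m³
Numerator = 2.7 + 9.49·2.7·cos²17.1°·tan37.6° = 2.7 + 9.49·2.7·0.9135·0.7701 = 20.726 kPa
Denominator = 19.3·2.7·sin17.1°·cos17.1° = 19.3·2.7·0.2940·0.9558 = 14.645 kPa
FS = 20.726 / 14.645 = 1.415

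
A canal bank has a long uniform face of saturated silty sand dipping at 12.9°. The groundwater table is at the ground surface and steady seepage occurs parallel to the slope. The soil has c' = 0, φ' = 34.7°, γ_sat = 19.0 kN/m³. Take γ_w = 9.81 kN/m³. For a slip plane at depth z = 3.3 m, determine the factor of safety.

FS = 1.46

With seepage parallel to the slope and the water table at the surface, the effective normal stress on the slip plane uses the buoyant unit weight γ' = γ_sat − γ_w while the driving shear stress uses γ_sat:
FS = [c' + γ' z cos²β tanφ'] / [γ_sat z sinβ cosβ]
(For c' = 0 this reduces to FS = (γ'/γ_sat)·tanφ'/tanβ.)
γ' = 19.0 − 9.81 = 9.19 kN/m³
Numerator = 0.0 + 9.19·3.3·cos²12.9°·tan34.7° = 0.0 + 9.19·3.3·0.9502·0.6924 = 19.953 kPa
Denominator = 19.0·3.3·sin12.9°·cos12.9° = 19.0·3.3·0.2233·0.9748 = 13.644 kPa
FS = 19.953 / 13.644 = 1.462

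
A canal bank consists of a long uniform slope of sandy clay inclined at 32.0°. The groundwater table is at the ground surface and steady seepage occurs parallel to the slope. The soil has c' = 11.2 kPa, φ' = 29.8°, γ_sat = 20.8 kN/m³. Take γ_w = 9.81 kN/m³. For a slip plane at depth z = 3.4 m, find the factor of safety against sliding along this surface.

With seepage parallel to the slope and the water table at the surface, the effective normal stress on the slip plane uses the buoyant unit weight γ' = γ_sat − γ_w while the driving shear stress uses γ_sat:
FS = [c' + γ' z cos²β tanφ'] / [γ_sat z sinβ cosβ]
γ' = 20.8 − 9.81 = 10.99 kN/m³
Numerator = 11.2 + 10.99·3.4·cos²32.0°·tan29.8° = 11.2 + 10.99·3.4·0.7192·0.5727 = 26.590 kPa
Denominator = 20.8·3.4·sin32.0°·cos32.0° = 20.8·3.4·0.5299·0.8480 = 31.781 kPa
FS = 26.590 / 31.781 = 0.837

FS = 0.84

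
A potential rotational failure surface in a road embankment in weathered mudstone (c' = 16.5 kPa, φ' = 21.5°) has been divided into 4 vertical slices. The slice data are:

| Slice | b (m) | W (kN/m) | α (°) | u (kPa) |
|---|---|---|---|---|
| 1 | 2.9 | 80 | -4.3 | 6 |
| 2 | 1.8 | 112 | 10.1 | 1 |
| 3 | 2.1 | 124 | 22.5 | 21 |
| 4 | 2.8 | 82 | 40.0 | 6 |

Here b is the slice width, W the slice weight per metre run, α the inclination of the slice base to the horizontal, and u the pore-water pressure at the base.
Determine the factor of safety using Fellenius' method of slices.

Ordinary method of slices: FS = Σ[c'·Δl_i + (W_i cosα_i − u_i·Δl_i)·tanφ'] / Σ W_i sinα_i, with Δl_i = b_i / cosα_i.
Slice 1: Δl = 2.9/cos(-4.3°) = 2.908 m; N'_1 = 80·cos(-4.3°) − 6·2.908 = 62.3; c'Δl = 47.99; W sinα = -6.0
Slice 2: Δl = 1.8/cos10.1° = 1.828 m; N'_2 = 112·cos10.1° − 1·1.828 = 108.4; c'Δl = 30.17; W sinα = 19.6
Slice 3: Δl = 2.1/cos22.5° = 2.273 m; N'_3 = 124·cos22.5° − 21·2.273 = 66.8; c'Δl = 37.50; W sinα = 47.5
Slice 4: Δl = 2.8/cos40.0° = 3.655 m; N'_4 = 82·cos40.0° − 6·3.655 = 40.9; c'Δl = 60.31; W sinα = 52.7
Σc'Δl = 176.0 kN/m; ΣN' = 278.5 kN/m; ΣW sinα = 113.8 kN/m
Resisting = 176.0 + 278.5·tan21.5° = 176.0 + 109.7 = 285.7 kN/m
FS = 285.7 / 113.8 = 2.510

FS = 2.51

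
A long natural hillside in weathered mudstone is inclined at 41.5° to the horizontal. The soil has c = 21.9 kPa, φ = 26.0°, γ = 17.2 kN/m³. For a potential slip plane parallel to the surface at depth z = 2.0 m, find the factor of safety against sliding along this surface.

FS = 1.83

For an infinite slope with a slip plane parallel to the surface (no pore pressure): FS = [c + γz cos²β tanφ] / [γz sinβ cosβ].
γz = 17.2·2.0 = 34.40 kN/m²
Numerator = 21.9 + 34.40·cos²41.5°·tan26.0° = 21.9 + 34.40·0.5609·0.4877 = 31.311 kPa
Denominator = 34.40·sin41.5°·cos41.5° = 34.40·0.6626·0.7490 = 17.072 kPa
FS = 31.311 / 17.072 = 1.834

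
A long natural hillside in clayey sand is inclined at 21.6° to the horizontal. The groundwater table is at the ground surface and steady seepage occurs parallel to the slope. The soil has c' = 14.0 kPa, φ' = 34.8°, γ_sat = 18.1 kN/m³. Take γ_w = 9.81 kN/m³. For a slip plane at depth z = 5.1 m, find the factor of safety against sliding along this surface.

FS = 1.25

With seepage parallel to the slope and the water table at the surface, the effective normal stress on the slip plane uses the buoyant unit weight γ' = γ_sat − γ_w while the driving shear stress uses γ_sat:
FS = [c' + γ' z cos²β tanφ'] / [γ_sat z sinβ cosβ]
γ' = 18.1 − 9.81 = 8.29 kN/m³
Numerator = 14.0 + 8.29·5.1·cos²21.6°·tan34.8° = 14.0 + 8.29·5.1·0.8645·0.6950 = 39.403 kPa
Denominator = 18.1·5.1·sin21.6°·cos21.6° = 18.1·5.1·0.3681·0.9298 = 31.595 kPa
FS = 39.403 / 31.595 = 1.247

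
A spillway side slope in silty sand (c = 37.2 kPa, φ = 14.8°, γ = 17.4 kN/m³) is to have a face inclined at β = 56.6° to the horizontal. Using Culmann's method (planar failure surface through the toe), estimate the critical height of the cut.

Culmann's analysis gives the critical failure plane at α_cr = (β + φ)/2 = (56.6 + 14.8)/2 = 35.7°, and the critical height
H_c = (4c/γ) · sinβ cosφ / [1 − cos(β − φ)]
    = (4·37.2/17.4) · sin56.6°·cos14.8° / [1 − cos(41.8°)]
    = 8.552 · 0.8348·0.9668 / [1 − 0.7455]
    = 8.552 · 0.8072 / 0.2545
    = 27.12 m

H_c = 27.12 m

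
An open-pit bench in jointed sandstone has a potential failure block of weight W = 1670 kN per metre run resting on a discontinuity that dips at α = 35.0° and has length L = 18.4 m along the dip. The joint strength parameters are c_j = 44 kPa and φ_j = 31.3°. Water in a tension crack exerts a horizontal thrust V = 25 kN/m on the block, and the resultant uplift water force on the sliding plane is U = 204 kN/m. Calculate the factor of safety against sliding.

Resolving the block weight along and normal to the plane and applying the Mohr–Coulomb strength on the joint:
N' = W cosα − U − V sinα = 1670·cos35.0° − 204 − 25·sin35.0° = 1149.6 kN/m
Driving force T = W sinα + V cosα = 1670·sin35.0° + 25·cos35.0° = 978.4 kN/m
Resisting force R = c_j·L + N'·tanφ_j = 44·18.4 + 1149.6·tan31.3° = 809.6 + 699.0 = 1508.6 kN/m
FS = R / T = 1508.6 / 978.4 = 1.542

FS = 1.54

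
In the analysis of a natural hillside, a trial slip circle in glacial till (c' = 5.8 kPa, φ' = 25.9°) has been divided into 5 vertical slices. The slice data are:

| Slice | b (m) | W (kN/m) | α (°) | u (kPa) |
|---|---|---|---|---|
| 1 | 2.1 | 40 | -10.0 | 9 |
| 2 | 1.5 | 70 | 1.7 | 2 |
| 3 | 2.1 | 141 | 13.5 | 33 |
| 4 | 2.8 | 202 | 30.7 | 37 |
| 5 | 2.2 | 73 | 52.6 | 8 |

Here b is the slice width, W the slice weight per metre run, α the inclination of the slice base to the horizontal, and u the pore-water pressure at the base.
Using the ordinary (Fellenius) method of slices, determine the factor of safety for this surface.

FS = 0.96

Ordinary method of slices: FS = Σ[c'·Δl_i + (W_i cosα_i − u_i·Δl_i)·tanφ'] / Σ W_i sinα_i, with Δl_i = b_i / cosα_i.
Slice 1: Δl = 2.1/cos(-10.0°) = 2.132 m; N'_1 = 40·cos(-10.0°) − 9·2.132 = 20.2; c'Δl = 12.37; W sinα = -6.9
Slice 2: Δl = 1.5/cos1.7° = 1.501 m; N'_2 = 70·cos1.7° − 2·1.501 = 67.0; c'Δl = 8.70; W sinα = 2.1
Slice 3: Δl = 2.1/cos13.5° = 2.160 m; N'_3 = 141·cos13.5° − 33·2.160 = 65.8; c'Δl = 12.53; W sinα = 32.9
Slice 4: Δl = 2.8/cos30.7° = 3.256 m; N'_4 = 202·cos30.7° − 37·3.256 = 53.2; c'Δl = 18.89; W sinα = 103.1
Slice 5: Δl = 2.2/cos52.6° = 3.622 m; N'_5 = 73·cos52.6° − 8·3.622 = 15.4; c'Δl = 21.01; W sinα = 58.0
Σc'Δl = 73.5 kN/m; ΣN' = 221.6 kN/m; ΣW sinα = 189.2 kN/m
Resisting = 73.5 + 221.6·tan25.9° = 73.5 + 107.6 = 181.1 kN/m
FS = 181.1 / 189.2 = 0.957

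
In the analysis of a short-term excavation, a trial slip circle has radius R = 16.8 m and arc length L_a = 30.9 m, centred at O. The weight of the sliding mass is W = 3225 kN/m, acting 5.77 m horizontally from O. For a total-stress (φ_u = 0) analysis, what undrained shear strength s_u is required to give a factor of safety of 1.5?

s_u = 53.8 kPa

FS = s_u·L_a·R / (W·d), so s_u = FS·W·d / (L_a·R).
s_u = 1.5·3225·5.77 / (30.90·16.8) = 27912.4 / 519.12 = 53.77 kPa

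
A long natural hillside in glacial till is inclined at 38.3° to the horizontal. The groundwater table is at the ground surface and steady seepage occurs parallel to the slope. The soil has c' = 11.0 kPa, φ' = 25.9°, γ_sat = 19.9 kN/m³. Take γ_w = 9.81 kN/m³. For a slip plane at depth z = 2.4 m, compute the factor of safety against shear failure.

FS = 0.79

With seepage parallel to the slope and the water table at the surface, the effective normal stress on the slip plane uses the buoyant unit weight γ' = γ_sat − γ_w while the driving shear stress uses γ_sat:
FS = [c' + γ' z cos²β tanφ'] / [γ_sat z sinβ cosβ]
γ' = 19.9 − 9.81 = 10.09 kN/m³
Numerator = 11.0 + 10.09·2.4·cos²38.3°·tan25.9° = 11.0 + 10.09·2.4·0.6159·0.4856 = 18.242 kPa
Denominator = 19.9·2.4·sin38.3°·cos38.3° = 19.9·2.4·0.6198·0.7848 = 23.230 kPa
FS = 18.242 / 23.230 = 0.785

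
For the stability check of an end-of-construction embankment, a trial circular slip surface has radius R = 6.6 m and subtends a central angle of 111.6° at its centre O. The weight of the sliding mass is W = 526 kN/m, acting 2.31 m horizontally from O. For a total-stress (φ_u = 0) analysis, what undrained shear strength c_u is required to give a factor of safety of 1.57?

FS = c_u·L_a·R / (W·d), so c_u = FS·W·d / (L_a·R).
Arc length L_a = R·θ = 6.6·(111.6°·π/180) = 6.6·1.9478 = 12.86 m
c_u = 1.57·526·2.31 / (12.86·6.6) = 1907.6 / 84.85 = 22.48 kPa

c_u = 22.5 kPa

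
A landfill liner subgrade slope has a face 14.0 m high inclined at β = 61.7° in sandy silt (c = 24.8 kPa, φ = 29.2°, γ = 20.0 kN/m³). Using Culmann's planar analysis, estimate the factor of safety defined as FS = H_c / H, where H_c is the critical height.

H_c = (4c/γ) · sinβ cosφ / [1 − cos(β − φ)]
    = (4·24.8/20.0) · sin61.7°·cos29.2° / [1 − cos32.5°]
    = 4.960 · 0.7686 / 0.1566 = 24.34 m
FS = H_c / H = 24.34 / 14.0 = 1.739

FS = 1.74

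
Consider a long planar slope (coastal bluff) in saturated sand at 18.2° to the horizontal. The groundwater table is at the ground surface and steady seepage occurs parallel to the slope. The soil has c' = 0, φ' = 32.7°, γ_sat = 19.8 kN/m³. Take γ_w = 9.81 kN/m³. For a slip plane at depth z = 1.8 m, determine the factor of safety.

With seepage parallel to the slope and the water table at the surface, the effective normal stress on the slip plane uses the buoyant unit weight γ' = γ_sat − γ_w while the driving shear stress uses γ_sat:
FS = [c' + γ' z cos²β tanφ'] / [γ_sat z sinβ cosβ]
(For c' = 0 this reduces to FS = (γ'/γ_sat)·tanφ'/tanβ.)
γ' = 19.8 − 9.81 = 9.99 kN/m³
Numerator = 0.0 + 9.99·1.8·cos²18.2°·tan32.7° = 0.0 + 9.99·1.8·0.9024·0.6420 = 10.418 kPa
Denominator = 19.8·1.8·sin18.2°·cos18.2° = 19.8·1.8·0.3123·0.9500 = 10.575 kPa
FS = 10.418 / 10.575 = 0.985

FS = 0.99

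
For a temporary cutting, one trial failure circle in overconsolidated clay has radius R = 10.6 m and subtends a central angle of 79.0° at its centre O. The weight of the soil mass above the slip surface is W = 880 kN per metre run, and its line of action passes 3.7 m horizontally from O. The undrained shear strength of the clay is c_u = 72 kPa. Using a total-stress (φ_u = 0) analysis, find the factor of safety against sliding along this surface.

Taking moments about the centre O, the resisting moment is provided by the undrained shear strength acting along the arc:
Arc length L_a = R·θ = 10.6·(79.0°·π/180) = 10.6·1.3788 = 14.62 m
M_R = c_u·L_a·R = 72·14.62·10.6 = 11154.5 kN·m/m
M_D = W·d = 880·3.7 = 3256.0 kN·m/m
FS = M_R / M_D = 11154.5 / 3256.0 = 3.426

FS = 3.43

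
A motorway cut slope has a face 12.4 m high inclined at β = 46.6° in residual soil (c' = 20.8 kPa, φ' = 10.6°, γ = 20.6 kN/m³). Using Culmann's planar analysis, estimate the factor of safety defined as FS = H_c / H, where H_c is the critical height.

H_c = (4c'/γ) · sinβ cosφ' / [1 − cos(β − φ')]
    = (4·20.8/20.6) · sin46.6°·cos10.6° / [1 − cos36.0°]
    = 4.039 · 0.7142 / 0.1910 = 15.10 m
FS = H_c / H = 15.10 / 12.4 = 1.218

FS = 1.22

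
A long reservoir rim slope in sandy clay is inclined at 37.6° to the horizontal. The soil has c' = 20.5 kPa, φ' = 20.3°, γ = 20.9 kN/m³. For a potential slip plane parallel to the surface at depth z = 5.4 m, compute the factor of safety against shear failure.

FS = 0.86

For an infinite slope with a slip plane parallel to the surface (no pore pressure): FS = [c' + γz cos²β tanφ'] / [γz sinβ cosβ].
γz = 20.9·5.4 = 112.86 kN/m²
Numerator = 20.5 + 112.86·cos²37.6°·tan20.3° = 20.5 + 112.86·0.6277·0.3699 = 46.706 kPa
Denominator = 112.86·sin37.6°·cos37.6° = 112.86·0.6101·0.7923 = 54.558 kPa
FS = 46.706 / 54.558 = 0.856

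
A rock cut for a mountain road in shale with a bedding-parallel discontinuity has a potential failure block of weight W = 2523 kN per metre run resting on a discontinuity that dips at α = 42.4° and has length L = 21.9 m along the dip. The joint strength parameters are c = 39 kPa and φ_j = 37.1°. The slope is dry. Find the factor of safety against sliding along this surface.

Resolving the block weight along and normal to the plane and applying the Mohr–Coulomb strength on the joint:
N' = W cosα = 2523·cos42.4° = 1863.1 kN/m
Driving force T = W sinα = 2523·sin42.4° = 1701.3 kN/m
Resisting force R = c·L + N'·tanφ_j = 39·21.9 + 1863.1·tan37.1° = 854.1 + 1409.1 = 2263.2 kN/m
FS = R / T = 2263.2 / 1701.3 = 1.330

FS = 1.33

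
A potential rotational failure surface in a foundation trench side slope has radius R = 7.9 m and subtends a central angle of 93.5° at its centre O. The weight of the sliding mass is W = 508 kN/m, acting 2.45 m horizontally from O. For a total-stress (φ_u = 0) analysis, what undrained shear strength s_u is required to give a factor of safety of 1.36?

s_u = 16.6 kPa

FS = s_u·L_a·R / (W·d), so s_u = FS·W·d / (L_a·R).
Arc length L_a = R·θ = 7.9·(93.5°·π/180) = 7.9·1.6319 = 12.89 m
s_u = 1.36·508·2.45 / (12.89·7.9) = 1692.7 / 101.85 = 16.62 kPa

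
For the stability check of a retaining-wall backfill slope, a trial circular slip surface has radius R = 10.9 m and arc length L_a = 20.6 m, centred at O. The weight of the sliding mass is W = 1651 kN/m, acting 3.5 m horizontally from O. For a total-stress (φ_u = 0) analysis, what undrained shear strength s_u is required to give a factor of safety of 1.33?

s_u = 34.2 kPa

FS = s_u·L_a·R / (W·d), so s_u = FS·W·d / (L_a·R).
s_u = 1.33·1651·3.5 / (20.60·10.9) = 7685.4 / 224.54 = 34.23 kPa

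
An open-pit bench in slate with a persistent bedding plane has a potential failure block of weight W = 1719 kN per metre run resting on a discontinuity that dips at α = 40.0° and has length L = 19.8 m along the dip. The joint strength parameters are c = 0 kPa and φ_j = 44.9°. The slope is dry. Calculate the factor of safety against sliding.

Resolving the block weight along and normal to the plane and applying the Mohr–Coulomb strength on the joint:
N' = W cosα = 1719·cos40.0° = 1316.8 kN/m
Driving force T = W sinα = 1719·sin40.0° = 1105.0 kN/m
Resisting force R = c·L + N'·tanφ_j = 0·19.8 + 1316.8·tan44.9° = 0.0 + 1312.2 = 1312.2 kN/m
FS = R / T = 1312.2 / 1105.0 = 1.188

FS = 1.19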